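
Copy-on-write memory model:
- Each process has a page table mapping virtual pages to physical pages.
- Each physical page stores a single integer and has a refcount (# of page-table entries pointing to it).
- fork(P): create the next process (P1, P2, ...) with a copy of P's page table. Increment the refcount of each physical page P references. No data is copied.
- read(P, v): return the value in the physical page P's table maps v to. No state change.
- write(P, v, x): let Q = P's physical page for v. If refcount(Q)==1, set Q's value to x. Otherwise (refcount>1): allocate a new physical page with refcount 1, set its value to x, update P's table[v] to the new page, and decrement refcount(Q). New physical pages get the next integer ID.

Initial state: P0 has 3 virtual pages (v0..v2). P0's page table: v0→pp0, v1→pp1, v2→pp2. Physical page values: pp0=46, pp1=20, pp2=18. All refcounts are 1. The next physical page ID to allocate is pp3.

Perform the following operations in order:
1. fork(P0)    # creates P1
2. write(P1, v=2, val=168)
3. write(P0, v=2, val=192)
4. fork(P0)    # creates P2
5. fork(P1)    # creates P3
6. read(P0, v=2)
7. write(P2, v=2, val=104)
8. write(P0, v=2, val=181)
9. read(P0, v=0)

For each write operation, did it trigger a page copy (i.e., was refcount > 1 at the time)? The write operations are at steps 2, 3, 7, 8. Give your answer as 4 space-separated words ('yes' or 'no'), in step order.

Op 1: fork(P0) -> P1. 3 ppages; refcounts: pp0:2 pp1:2 pp2:2
Op 2: write(P1, v2, 168). refcount(pp2)=2>1 -> COPY to pp3. 4 ppages; refcounts: pp0:2 pp1:2 pp2:1 pp3:1
Op 3: write(P0, v2, 192). refcount(pp2)=1 -> write in place. 4 ppages; refcounts: pp0:2 pp1:2 pp2:1 pp3:1
Op 4: fork(P0) -> P2. 4 ppages; refcounts: pp0:3 pp1:3 pp2:2 pp3:1
Op 5: fork(P1) -> P3. 4 ppages; refcounts: pp0:4 pp1:4 pp2:2 pp3:2
Op 6: read(P0, v2) -> 192. No state change.
Op 7: write(P2, v2, 104). refcount(pp2)=2>1 -> COPY to pp4. 5 ppages; refcounts: pp0:4 pp1:4 pp2:1 pp3:2 pp4:1
Op 8: write(P0, v2, 181). refcount(pp2)=1 -> write in place. 5 ppages; refcounts: pp0:4 pp1:4 pp2:1 pp3:2 pp4:1
Op 9: read(P0, v0) -> 46. No state change.

yes no yes no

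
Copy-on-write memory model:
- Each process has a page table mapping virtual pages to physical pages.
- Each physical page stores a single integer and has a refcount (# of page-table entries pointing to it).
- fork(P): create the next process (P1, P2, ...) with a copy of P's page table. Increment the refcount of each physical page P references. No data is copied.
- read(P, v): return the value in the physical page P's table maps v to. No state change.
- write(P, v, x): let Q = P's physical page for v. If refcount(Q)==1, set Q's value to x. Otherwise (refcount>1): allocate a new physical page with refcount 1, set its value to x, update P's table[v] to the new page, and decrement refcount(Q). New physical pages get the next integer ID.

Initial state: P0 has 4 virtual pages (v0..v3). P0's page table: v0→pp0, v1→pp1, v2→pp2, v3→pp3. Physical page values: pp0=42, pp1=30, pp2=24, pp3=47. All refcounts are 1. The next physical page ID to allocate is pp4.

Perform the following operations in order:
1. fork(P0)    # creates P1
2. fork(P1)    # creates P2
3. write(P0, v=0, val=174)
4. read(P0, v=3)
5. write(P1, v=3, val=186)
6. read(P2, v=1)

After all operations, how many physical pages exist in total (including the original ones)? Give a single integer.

Op 1: fork(P0) -> P1. 4 ppages; refcounts: pp0:2 pp1:2 pp2:2 pp3:2
Op 2: fork(P1) -> P2. 4 ppages; refcounts: pp0:3 pp1:3 pp2:3 pp3:3
Op 3: write(P0, v0, 174). refcount(pp0)=3>1 -> COPY to pp4. 5 ppages; refcounts: pp0:2 pp1:3 pp2:3 pp3:3 pp4:1
Op 4: read(P0, v3) -> 47. No state change.
Op 5: write(P1, v3, 186). refcount(pp3)=3>1 -> COPY to pp5. 6 ppages; refcounts: pp0:2 pp1:3 pp2:3 pp3:2 pp4:1 pp5:1
Op 6: read(P2, v1) -> 30. No state change.

Answer: 6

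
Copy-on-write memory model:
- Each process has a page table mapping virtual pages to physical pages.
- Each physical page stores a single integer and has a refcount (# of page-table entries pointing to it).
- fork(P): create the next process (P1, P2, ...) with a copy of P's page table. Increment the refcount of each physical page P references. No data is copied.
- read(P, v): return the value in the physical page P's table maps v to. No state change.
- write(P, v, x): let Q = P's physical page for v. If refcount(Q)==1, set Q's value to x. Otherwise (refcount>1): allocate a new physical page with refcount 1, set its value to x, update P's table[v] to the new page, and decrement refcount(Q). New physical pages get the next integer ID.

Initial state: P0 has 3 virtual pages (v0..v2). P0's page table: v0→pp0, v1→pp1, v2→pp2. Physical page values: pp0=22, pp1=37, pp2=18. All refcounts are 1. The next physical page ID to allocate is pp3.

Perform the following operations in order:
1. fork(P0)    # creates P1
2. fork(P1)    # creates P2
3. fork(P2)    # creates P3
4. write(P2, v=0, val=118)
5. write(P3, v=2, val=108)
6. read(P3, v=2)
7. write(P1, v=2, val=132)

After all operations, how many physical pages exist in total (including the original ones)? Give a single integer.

Op 1: fork(P0) -> P1. 3 ppages; refcounts: pp0:2 pp1:2 pp2:2
Op 2: fork(P1) -> P2. 3 ppages; refcounts: pp0:3 pp1:3 pp2:3
Op 3: fork(P2) -> P3. 3 ppages; refcounts: pp0:4 pp1:4 pp2:4
Op 4: write(P2, v0, 118). refcount(pp0)=4>1 -> COPY to pp3. 4 ppages; refcounts: pp0:3 pp1:4 pp2:4 pp3:1
Op 5: write(P3, v2, 108). refcount(pp2)=4>1 -> COPY to pp4. 5 ppages; refcounts: pp0:3 pp1:4 pp2:3 pp3:1 pp4:1
Op 6: read(P3, v2) -> 108. No state change.
Op 7: write(P1, v2, 132). refcount(pp2)=3>1 -> COPY to pp5. 6 ppages; refcounts: pp0:3 pp1:4 pp2:2 pp3:1 pp4:1 pp5:1

Answer: 6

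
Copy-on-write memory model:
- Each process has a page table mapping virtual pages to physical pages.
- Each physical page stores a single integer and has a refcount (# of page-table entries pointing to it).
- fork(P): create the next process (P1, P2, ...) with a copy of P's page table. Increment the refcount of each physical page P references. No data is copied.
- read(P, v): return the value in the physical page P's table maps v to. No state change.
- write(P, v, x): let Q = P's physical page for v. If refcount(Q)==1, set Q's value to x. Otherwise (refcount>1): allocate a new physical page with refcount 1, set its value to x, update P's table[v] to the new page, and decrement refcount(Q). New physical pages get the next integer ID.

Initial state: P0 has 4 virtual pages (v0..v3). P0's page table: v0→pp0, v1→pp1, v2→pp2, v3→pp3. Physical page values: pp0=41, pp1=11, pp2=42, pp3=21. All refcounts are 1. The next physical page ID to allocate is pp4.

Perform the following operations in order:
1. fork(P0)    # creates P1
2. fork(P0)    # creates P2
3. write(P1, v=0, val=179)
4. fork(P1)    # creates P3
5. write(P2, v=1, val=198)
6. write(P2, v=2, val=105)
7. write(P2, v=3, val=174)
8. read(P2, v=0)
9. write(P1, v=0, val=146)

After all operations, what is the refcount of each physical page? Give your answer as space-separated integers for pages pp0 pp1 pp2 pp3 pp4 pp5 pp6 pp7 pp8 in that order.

Op 1: fork(P0) -> P1. 4 ppages; refcounts: pp0:2 pp1:2 pp2:2 pp3:2
Op 2: fork(P0) -> P2. 4 ppages; refcounts: pp0:3 pp1:3 pp2:3 pp3:3
Op 3: write(P1, v0, 179). refcount(pp0)=3>1 -> COPY to pp4. 5 ppages; refcounts: pp0:2 pp1:3 pp2:3 pp3:3 pp4:1
Op 4: fork(P1) -> P3. 5 ppages; refcounts: pp0:2 pp1:4 pp2:4 pp3:4 pp4:2
Op 5: write(P2, v1, 198). refcount(pp1)=4>1 -> COPY to pp5. 6 ppages; refcounts: pp0:2 pp1:3 pp2:4 pp3:4 pp4:2 pp5:1
Op 6: write(P2, v2, 105). refcount(pp2)=4>1 -> COPY to pp6. 7 ppages; refcounts: pp0:2 pp1:3 pp2:3 pp3:4 pp4:2 pp5:1 pp6:1
Op 7: write(P2, v3, 174). refcount(pp3)=4>1 -> COPY to pp7. 8 ppages; refcounts: pp0:2 pp1:3 pp2:3 pp3:3 pp4:2 pp5:1 pp6:1 pp7:1
Op 8: read(P2, v0) -> 41. No state change.
Op 9: write(P1, v0, 146). refcount(pp4)=2>1 -> COPY to pp8. 9 ppages; refcounts: pp0:2 pp1:3 pp2:3 pp3:3 pp4:1 pp5:1 pp6:1 pp7:1 pp8:1

Answer: 2 3 3 3 1 1 1 1 1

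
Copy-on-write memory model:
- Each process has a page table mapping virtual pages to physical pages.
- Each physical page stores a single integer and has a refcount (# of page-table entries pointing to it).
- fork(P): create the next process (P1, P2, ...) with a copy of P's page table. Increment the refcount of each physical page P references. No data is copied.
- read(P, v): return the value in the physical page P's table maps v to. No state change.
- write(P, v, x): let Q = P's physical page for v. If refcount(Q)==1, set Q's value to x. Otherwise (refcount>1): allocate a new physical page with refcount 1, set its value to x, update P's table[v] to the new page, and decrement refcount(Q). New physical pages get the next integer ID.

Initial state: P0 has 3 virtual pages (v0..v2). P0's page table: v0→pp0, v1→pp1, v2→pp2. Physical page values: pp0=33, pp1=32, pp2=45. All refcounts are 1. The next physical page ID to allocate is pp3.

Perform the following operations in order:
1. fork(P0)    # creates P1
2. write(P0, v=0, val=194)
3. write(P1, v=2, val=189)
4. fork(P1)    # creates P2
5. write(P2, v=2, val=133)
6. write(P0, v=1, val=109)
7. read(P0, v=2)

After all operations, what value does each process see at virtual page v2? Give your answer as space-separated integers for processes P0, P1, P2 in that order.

Op 1: fork(P0) -> P1. 3 ppages; refcounts: pp0:2 pp1:2 pp2:2
Op 2: write(P0, v0, 194). refcount(pp0)=2>1 -> COPY to pp3. 4 ppages; refcounts: pp0:1 pp1:2 pp2:2 pp3:1
Op 3: write(P1, v2, 189). refcount(pp2)=2>1 -> COPY to pp4. 5 ppages; refcounts: pp0:1 pp1:2 pp2:1 pp3:1 pp4:1
Op 4: fork(P1) -> P2. 5 ppages; refcounts: pp0:2 pp1:3 pp2:1 pp3:1 pp4:2
Op 5: write(P2, v2, 133). refcount(pp4)=2>1 -> COPY to pp5. 6 ppages; refcounts: pp0:2 pp1:3 pp2:1 pp3:1 pp4:1 pp5:1
Op 6: write(P0, v1, 109). refcount(pp1)=3>1 -> COPY to pp6. 7 ppages; refcounts: pp0:2 pp1:2 pp2:1 pp3:1 pp4:1 pp5:1 pp6:1
Op 7: read(P0, v2) -> 45. No state change.
P0: v2 -> pp2 = 45
P1: v2 -> pp4 = 189
P2: v2 -> pp5 = 133

Answer: 45 189 133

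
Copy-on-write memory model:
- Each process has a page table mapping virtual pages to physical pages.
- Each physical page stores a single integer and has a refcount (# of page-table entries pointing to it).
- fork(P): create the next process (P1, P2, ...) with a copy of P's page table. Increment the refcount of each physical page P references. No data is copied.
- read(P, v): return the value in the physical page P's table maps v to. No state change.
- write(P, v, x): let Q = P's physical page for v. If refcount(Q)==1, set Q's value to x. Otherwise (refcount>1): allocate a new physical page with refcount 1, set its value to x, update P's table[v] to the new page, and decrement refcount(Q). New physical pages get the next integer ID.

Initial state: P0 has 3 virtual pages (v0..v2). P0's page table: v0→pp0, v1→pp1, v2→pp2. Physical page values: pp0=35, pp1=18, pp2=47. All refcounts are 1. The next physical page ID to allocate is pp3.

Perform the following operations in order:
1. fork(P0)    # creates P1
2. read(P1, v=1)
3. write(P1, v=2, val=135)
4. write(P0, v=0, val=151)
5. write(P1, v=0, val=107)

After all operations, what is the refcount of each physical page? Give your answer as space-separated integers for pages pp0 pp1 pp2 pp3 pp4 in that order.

Answer: 1 2 1 1 1

Derivation:
Op 1: fork(P0) -> P1. 3 ppages; refcounts: pp0:2 pp1:2 pp2:2
Op 2: read(P1, v1) -> 18. No state change.
Op 3: write(P1, v2, 135). refcount(pp2)=2>1 -> COPY to pp3. 4 ppages; refcounts: pp0:2 pp1:2 pp2:1 pp3:1
Op 4: write(P0, v0, 151). refcount(pp0)=2>1 -> COPY to pp4. 5 ppages; refcounts: pp0:1 pp1:2 pp2:1 pp3:1 pp4:1
Op 5: write(P1, v0, 107). refcount(pp0)=1 -> write in place. 5 ppages; refcounts: pp0:1 pp1:2 pp2:1 pp3:1 pp4:1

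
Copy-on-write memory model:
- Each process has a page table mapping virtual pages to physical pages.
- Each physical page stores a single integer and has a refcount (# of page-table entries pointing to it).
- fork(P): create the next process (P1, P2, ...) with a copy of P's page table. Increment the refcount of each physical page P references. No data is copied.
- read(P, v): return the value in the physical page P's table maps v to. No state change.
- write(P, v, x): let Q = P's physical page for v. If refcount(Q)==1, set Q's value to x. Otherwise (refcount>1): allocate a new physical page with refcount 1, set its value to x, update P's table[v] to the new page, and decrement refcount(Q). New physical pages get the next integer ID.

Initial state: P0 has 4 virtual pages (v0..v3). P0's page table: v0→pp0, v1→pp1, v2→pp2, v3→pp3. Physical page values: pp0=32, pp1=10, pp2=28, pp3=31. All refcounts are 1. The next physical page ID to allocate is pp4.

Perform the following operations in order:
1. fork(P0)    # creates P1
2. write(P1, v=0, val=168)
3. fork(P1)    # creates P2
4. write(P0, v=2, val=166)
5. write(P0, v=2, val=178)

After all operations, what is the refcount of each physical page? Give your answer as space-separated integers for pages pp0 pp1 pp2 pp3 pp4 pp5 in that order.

Op 1: fork(P0) -> P1. 4 ppages; refcounts: pp0:2 pp1:2 pp2:2 pp3:2
Op 2: write(P1, v0, 168). refcount(pp0)=2>1 -> COPY to pp4. 5 ppages; refcounts: pp0:1 pp1:2 pp2:2 pp3:2 pp4:1
Op 3: fork(P1) -> P2. 5 ppages; refcounts: pp0:1 pp1:3 pp2:3 pp3:3 pp4:2
Op 4: write(P0, v2, 166). refcount(pp2)=3>1 -> COPY to pp5. 6 ppages; refcounts: pp0:1 pp1:3 pp2:2 pp3:3 pp4:2 pp5:1
Op 5: write(P0, v2, 178). refcount(pp5)=1 -> write in place. 6 ppages; refcounts: pp0:1 pp1:3 pp2:2 pp3:3 pp4:2 pp5:1

Answer: 1 3 2 3 2 1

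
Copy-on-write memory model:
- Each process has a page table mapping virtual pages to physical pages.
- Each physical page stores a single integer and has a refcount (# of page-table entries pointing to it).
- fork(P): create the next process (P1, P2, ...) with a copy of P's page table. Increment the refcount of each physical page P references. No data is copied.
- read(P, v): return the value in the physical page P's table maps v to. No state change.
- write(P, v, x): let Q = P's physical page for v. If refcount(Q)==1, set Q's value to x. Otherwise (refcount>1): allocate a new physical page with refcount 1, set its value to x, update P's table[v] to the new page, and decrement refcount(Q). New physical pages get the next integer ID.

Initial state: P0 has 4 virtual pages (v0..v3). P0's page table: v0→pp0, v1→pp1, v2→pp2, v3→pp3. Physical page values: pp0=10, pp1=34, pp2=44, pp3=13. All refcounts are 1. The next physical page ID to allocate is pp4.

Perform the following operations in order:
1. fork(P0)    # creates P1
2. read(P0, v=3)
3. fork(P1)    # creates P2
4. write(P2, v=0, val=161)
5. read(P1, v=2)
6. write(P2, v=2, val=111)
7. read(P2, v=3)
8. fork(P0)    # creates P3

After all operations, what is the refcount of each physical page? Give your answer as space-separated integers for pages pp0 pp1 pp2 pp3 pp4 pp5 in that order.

Op 1: fork(P0) -> P1. 4 ppages; refcounts: pp0:2 pp1:2 pp2:2 pp3:2
Op 2: read(P0, v3) -> 13. No state change.
Op 3: fork(P1) -> P2. 4 ppages; refcounts: pp0:3 pp1:3 pp2:3 pp3:3
Op 4: write(P2, v0, 161). refcount(pp0)=3>1 -> COPY to pp4. 5 ppages; refcounts: pp0:2 pp1:3 pp2:3 pp3:3 pp4:1
Op 5: read(P1, v2) -> 44. No state change.
Op 6: write(P2, v2, 111). refcount(pp2)=3>1 -> COPY to pp5. 6 ppages; refcounts: pp0:2 pp1:3 pp2:2 pp3:3 pp4:1 pp5:1
Op 7: read(P2, v3) -> 13. No state change.
Op 8: fork(P0) -> P3. 6 ppages; refcounts: pp0:3 pp1:4 pp2:3 pp3:4 pp4:1 pp5:1

Answer: 3 4 3 4 1 1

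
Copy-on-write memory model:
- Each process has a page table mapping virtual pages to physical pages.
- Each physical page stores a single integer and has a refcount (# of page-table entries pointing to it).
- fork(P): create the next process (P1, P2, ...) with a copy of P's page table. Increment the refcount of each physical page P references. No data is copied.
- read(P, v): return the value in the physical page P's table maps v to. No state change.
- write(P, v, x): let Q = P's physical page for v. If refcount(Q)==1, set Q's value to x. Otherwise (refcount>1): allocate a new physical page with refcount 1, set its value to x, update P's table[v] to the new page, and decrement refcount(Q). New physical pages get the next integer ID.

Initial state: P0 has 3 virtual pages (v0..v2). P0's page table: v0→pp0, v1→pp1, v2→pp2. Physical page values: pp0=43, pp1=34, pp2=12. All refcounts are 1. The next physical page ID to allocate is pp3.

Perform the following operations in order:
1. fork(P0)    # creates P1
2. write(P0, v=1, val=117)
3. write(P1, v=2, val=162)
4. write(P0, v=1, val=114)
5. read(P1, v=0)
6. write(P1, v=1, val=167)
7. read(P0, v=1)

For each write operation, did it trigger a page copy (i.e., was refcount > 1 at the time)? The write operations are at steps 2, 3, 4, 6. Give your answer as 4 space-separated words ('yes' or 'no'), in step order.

Op 1: fork(P0) -> P1. 3 ppages; refcounts: pp0:2 pp1:2 pp2:2
Op 2: write(P0, v1, 117). refcount(pp1)=2>1 -> COPY to pp3. 4 ppages; refcounts: pp0:2 pp1:1 pp2:2 pp3:1
Op 3: write(P1, v2, 162). refcount(pp2)=2>1 -> COPY to pp4. 5 ppages; refcounts: pp0:2 pp1:1 pp2:1 pp3:1 pp4:1
Op 4: write(P0, v1, 114). refcount(pp3)=1 -> write in place. 5 ppages; refcounts: pp0:2 pp1:1 pp2:1 pp3:1 pp4:1
Op 5: read(P1, v0) -> 43. No state change.
Op 6: write(P1, v1, 167). refcount(pp1)=1 -> write in place. 5 ppages; refcounts: pp0:2 pp1:1 pp2:1 pp3:1 pp4:1
Op 7: read(P0, v1) -> 114. No state change.

yes yes no no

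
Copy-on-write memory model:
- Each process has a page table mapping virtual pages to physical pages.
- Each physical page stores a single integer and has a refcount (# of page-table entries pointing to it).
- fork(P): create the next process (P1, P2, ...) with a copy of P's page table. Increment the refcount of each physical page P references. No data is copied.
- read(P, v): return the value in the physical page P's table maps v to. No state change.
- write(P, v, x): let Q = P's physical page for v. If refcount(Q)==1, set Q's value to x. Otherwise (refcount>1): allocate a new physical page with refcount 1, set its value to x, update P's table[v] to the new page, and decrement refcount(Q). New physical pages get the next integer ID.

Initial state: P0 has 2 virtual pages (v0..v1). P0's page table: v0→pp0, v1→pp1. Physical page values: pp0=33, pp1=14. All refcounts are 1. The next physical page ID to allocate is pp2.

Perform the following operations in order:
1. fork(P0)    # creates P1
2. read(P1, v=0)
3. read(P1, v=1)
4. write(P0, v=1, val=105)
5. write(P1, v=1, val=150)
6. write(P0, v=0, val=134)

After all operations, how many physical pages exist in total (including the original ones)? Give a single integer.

Answer: 4

Derivation:
Op 1: fork(P0) -> P1. 2 ppages; refcounts: pp0:2 pp1:2
Op 2: read(P1, v0) -> 33. No state change.
Op 3: read(P1, v1) -> 14. No state change.
Op 4: write(P0, v1, 105). refcount(pp1)=2>1 -> COPY to pp2. 3 ppages; refcounts: pp0:2 pp1:1 pp2:1
Op 5: write(P1, v1, 150). refcount(pp1)=1 -> write in place. 3 ppages; refcounts: pp0:2 pp1:1 pp2:1
Op 6: write(P0, v0, 134). refcount(pp0)=2>1 -> COPY to pp3. 4 ppages; refcounts: pp0:1 pp1:1 pp2:1 pp3:1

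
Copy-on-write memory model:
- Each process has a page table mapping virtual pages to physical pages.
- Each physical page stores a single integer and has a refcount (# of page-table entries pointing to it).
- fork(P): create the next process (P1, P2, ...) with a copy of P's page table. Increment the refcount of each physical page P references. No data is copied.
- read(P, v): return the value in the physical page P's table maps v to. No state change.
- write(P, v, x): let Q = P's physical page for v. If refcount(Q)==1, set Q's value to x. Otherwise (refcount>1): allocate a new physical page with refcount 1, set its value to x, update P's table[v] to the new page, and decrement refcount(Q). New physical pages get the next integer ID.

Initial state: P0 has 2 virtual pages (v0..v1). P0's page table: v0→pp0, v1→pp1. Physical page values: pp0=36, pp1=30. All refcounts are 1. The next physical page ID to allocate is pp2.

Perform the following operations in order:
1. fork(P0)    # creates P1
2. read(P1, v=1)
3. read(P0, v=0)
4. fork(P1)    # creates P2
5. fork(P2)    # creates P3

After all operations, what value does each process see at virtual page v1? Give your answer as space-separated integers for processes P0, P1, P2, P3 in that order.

Op 1: fork(P0) -> P1. 2 ppages; refcounts: pp0:2 pp1:2
Op 2: read(P1, v1) -> 30. No state change.
Op 3: read(P0, v0) -> 36. No state change.
Op 4: fork(P1) -> P2. 2 ppages; refcounts: pp0:3 pp1:3
Op 5: fork(P2) -> P3. 2 ppages; refcounts: pp0:4 pp1:4
P0: v1 -> pp1 = 30
P1: v1 -> pp1 = 30
P2: v1 -> pp1 = 30
P3: v1 -> pp1 = 30

Answer: 30 30 30 30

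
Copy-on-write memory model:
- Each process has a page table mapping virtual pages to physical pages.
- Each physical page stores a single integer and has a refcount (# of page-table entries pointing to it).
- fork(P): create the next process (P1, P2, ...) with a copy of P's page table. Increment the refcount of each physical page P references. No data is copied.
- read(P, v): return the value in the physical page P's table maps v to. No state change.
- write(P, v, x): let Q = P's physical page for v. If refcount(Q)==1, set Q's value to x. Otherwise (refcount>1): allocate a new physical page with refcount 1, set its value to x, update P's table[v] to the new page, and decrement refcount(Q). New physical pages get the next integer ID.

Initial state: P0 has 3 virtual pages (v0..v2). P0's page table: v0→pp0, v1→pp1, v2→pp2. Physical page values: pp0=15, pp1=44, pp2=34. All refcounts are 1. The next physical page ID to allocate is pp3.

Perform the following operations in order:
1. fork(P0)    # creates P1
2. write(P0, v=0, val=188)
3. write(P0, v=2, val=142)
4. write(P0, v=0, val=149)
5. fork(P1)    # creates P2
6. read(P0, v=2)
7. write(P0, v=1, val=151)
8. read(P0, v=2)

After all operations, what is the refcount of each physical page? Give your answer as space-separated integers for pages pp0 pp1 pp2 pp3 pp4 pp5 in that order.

Op 1: fork(P0) -> P1. 3 ppages; refcounts: pp0:2 pp1:2 pp2:2
Op 2: write(P0, v0, 188). refcount(pp0)=2>1 -> COPY to pp3. 4 ppages; refcounts: pp0:1 pp1:2 pp2:2 pp3:1
Op 3: write(P0, v2, 142). refcount(pp2)=2>1 -> COPY to pp4. 5 ppages; refcounts: pp0:1 pp1:2 pp2:1 pp3:1 pp4:1
Op 4: write(P0, v0, 149). refcount(pp3)=1 -> write in place. 5 ppages; refcounts: pp0:1 pp1:2 pp2:1 pp3:1 pp4:1
Op 5: fork(P1) -> P2. 5 ppages; refcounts: pp0:2 pp1:3 pp2:2 pp3:1 pp4:1
Op 6: read(P0, v2) -> 142. No state change.
Op 7: write(P0, v1, 151). refcount(pp1)=3>1 -> COPY to pp5. 6 ppages; refcounts: pp0:2 pp1:2 pp2:2 pp3:1 pp4:1 pp5:1
Op 8: read(P0, v2) -> 142. No state change.

Answer: 2 2 2 1 1 1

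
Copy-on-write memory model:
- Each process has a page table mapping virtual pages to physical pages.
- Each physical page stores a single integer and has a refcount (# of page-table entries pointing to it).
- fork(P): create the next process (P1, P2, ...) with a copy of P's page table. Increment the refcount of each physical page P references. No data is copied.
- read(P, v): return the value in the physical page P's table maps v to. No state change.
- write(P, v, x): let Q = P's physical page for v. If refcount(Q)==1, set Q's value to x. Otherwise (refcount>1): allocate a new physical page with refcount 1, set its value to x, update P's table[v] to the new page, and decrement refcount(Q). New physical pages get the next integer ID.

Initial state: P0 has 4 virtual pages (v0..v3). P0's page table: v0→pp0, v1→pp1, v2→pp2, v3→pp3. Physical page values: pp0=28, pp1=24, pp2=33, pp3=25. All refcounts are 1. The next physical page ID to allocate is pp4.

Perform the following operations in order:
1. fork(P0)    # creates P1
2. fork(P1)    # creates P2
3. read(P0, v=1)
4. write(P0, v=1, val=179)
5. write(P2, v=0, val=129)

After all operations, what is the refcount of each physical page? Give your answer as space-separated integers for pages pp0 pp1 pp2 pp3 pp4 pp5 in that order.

Op 1: fork(P0) -> P1. 4 ppages; refcounts: pp0:2 pp1:2 pp2:2 pp3:2
Op 2: fork(P1) -> P2. 4 ppages; refcounts: pp0:3 pp1:3 pp2:3 pp3:3
Op 3: read(P0, v1) -> 24. No state change.
Op 4: write(P0, v1, 179). refcount(pp1)=3>1 -> COPY to pp4. 5 ppages; refcounts: pp0:3 pp1:2 pp2:3 pp3:3 pp4:1
Op 5: write(P2, v0, 129). refcount(pp0)=3>1 -> COPY to pp5. 6 ppages; refcounts: pp0:2 pp1:2 pp2:3 pp3:3 pp4:1 pp5:1

Answer: 2 2 3 3 1 1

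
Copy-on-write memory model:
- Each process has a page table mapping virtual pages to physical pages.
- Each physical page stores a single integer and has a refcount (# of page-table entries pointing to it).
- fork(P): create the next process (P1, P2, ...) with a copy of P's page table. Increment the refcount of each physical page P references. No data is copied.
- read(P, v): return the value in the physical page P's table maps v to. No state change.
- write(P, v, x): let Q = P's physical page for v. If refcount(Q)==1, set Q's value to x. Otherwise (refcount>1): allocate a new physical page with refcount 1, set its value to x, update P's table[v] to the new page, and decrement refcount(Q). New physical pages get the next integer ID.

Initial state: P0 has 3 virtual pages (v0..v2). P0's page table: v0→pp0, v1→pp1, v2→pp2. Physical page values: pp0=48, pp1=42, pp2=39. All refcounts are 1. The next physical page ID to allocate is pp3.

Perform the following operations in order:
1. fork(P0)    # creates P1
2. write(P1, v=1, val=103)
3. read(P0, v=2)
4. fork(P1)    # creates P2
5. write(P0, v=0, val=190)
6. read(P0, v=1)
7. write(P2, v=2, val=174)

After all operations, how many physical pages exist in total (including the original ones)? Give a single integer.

Answer: 6

Derivation:
Op 1: fork(P0) -> P1. 3 ppages; refcounts: pp0:2 pp1:2 pp2:2
Op 2: write(P1, v1, 103). refcount(pp1)=2>1 -> COPY to pp3. 4 ppages; refcounts: pp0:2 pp1:1 pp2:2 pp3:1
Op 3: read(P0, v2) -> 39. No state change.
Op 4: fork(P1) -> P2. 4 ppages; refcounts: pp0:3 pp1:1 pp2:3 pp3:2
Op 5: write(P0, v0, 190). refcount(pp0)=3>1 -> COPY to pp4. 5 ppages; refcounts: pp0:2 pp1:1 pp2:3 pp3:2 pp4:1
Op 6: read(P0, v1) -> 42. No state change.
Op 7: write(P2, v2, 174). refcount(pp2)=3>1 -> COPY to pp5. 6 ppages; refcounts: pp0:2 pp1:1 pp2:2 pp3:2 pp4:1 pp5:1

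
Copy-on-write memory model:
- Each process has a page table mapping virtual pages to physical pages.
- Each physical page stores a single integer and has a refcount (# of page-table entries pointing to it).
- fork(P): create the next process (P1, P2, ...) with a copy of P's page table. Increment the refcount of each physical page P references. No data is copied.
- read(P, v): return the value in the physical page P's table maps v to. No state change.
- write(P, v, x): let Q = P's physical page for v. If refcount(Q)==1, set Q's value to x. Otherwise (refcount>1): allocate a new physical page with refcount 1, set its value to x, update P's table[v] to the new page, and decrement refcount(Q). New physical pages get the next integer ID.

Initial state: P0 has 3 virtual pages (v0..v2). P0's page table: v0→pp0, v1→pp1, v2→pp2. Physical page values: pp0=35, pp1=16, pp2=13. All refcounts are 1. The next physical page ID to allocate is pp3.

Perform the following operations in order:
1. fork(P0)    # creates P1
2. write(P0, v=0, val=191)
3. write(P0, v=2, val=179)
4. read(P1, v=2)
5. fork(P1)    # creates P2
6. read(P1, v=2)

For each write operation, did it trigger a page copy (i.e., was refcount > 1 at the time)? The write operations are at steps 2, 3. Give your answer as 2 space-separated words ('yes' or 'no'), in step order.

Op 1: fork(P0) -> P1. 3 ppages; refcounts: pp0:2 pp1:2 pp2:2
Op 2: write(P0, v0, 191). refcount(pp0)=2>1 -> COPY to pp3. 4 ppages; refcounts: pp0:1 pp1:2 pp2:2 pp3:1
Op 3: write(P0, v2, 179). refcount(pp2)=2>1 -> COPY to pp4. 5 ppages; refcounts: pp0:1 pp1:2 pp2:1 pp3:1 pp4:1
Op 4: read(P1, v2) -> 13. No state change.
Op 5: fork(P1) -> P2. 5 ppages; refcounts: pp0:2 pp1:3 pp2:2 pp3:1 pp4:1
Op 6: read(P1, v2) -> 13. No state change.

yes yes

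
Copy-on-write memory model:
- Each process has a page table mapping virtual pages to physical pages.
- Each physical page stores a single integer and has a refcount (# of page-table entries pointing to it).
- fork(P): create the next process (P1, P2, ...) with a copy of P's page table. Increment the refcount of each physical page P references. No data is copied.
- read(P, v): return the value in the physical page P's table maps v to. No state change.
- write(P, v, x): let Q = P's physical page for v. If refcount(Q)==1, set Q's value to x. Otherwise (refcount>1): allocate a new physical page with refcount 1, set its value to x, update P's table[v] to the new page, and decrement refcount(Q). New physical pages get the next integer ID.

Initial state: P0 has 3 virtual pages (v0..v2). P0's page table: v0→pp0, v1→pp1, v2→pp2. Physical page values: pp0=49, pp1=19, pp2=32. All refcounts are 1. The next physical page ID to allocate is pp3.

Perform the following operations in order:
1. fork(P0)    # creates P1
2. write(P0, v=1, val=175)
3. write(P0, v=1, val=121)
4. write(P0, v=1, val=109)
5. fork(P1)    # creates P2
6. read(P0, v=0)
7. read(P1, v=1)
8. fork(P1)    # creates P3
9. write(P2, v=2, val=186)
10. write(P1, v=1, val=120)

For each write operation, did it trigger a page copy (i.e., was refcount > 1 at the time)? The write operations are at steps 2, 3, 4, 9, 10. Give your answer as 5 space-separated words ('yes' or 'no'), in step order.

Op 1: fork(P0) -> P1. 3 ppages; refcounts: pp0:2 pp1:2 pp2:2
Op 2: write(P0, v1, 175). refcount(pp1)=2>1 -> COPY to pp3. 4 ppages; refcounts: pp0:2 pp1:1 pp2:2 pp3:1
Op 3: write(P0, v1, 121). refcount(pp3)=1 -> write in place. 4 ppages; refcounts: pp0:2 pp1:1 pp2:2 pp3:1
Op 4: write(P0, v1, 109). refcount(pp3)=1 -> write in place. 4 ppages; refcounts: pp0:2 pp1:1 pp2:2 pp3:1
Op 5: fork(P1) -> P2. 4 ppages; refcounts: pp0:3 pp1:2 pp2:3 pp3:1
Op 6: read(P0, v0) -> 49. No state change.
Op 7: read(P1, v1) -> 19. No state change.
Op 8: fork(P1) -> P3. 4 ppages; refcounts: pp0:4 pp1:3 pp2:4 pp3:1
Op 9: write(P2, v2, 186). refcount(pp2)=4>1 -> COPY to pp4. 5 ppages; refcounts: pp0:4 pp1:3 pp2:3 pp3:1 pp4:1
Op 10: write(P1, v1, 120). refcount(pp1)=3>1 -> COPY to pp5. 6 ppages; refcounts: pp0:4 pp1:2 pp2:3 pp3:1 pp4:1 pp5:1

yes no no yes yes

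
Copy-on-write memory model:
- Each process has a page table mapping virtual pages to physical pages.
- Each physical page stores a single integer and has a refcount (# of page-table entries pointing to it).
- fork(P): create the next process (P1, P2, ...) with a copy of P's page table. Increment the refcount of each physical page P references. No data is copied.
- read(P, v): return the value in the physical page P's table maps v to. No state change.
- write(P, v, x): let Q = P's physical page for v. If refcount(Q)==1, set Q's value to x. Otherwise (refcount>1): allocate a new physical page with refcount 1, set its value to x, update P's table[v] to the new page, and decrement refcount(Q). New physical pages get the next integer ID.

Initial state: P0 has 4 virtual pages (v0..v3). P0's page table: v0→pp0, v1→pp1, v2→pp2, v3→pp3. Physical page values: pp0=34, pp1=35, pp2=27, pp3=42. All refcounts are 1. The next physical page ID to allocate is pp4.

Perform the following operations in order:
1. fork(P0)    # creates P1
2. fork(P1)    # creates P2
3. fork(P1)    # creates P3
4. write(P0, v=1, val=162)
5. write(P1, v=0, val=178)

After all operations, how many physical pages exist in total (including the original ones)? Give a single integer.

Answer: 6

Derivation:
Op 1: fork(P0) -> P1. 4 ppages; refcounts: pp0:2 pp1:2 pp2:2 pp3:2
Op 2: fork(P1) -> P2. 4 ppages; refcounts: pp0:3 pp1:3 pp2:3 pp3:3
Op 3: fork(P1) -> P3. 4 ppages; refcounts: pp0:4 pp1:4 pp2:4 pp3:4
Op 4: write(P0, v1, 162). refcount(pp1)=4>1 -> COPY to pp4. 5 ppages; refcounts: pp0:4 pp1:3 pp2:4 pp3:4 pp4:1
Op 5: write(P1, v0, 178). refcount(pp0)=4>1 -> COPY to pp5. 6 ppages; refcounts: pp0:3 pp1:3 pp2:4 pp3:4 pp4:1 pp5:1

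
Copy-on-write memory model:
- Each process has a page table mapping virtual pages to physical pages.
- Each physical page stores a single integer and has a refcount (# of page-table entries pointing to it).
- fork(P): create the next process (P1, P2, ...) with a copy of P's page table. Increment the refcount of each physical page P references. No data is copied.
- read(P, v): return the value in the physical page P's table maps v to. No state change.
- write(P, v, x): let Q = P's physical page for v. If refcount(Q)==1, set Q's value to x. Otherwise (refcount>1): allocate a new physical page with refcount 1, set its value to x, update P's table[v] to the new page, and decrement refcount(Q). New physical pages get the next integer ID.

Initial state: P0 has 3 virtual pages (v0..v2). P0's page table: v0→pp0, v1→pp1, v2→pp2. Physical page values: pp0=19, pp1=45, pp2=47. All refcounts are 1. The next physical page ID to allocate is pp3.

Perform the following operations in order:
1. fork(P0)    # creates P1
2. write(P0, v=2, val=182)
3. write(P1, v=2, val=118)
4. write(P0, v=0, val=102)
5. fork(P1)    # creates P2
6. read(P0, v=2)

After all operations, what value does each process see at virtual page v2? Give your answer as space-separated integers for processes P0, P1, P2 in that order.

Op 1: fork(P0) -> P1. 3 ppages; refcounts: pp0:2 pp1:2 pp2:2
Op 2: write(P0, v2, 182). refcount(pp2)=2>1 -> COPY to pp3. 4 ppages; refcounts: pp0:2 pp1:2 pp2:1 pp3:1
Op 3: write(P1, v2, 118). refcount(pp2)=1 -> write in place. 4 ppages; refcounts: pp0:2 pp1:2 pp2:1 pp3:1
Op 4: write(P0, v0, 102). refcount(pp0)=2>1 -> COPY to pp4. 5 ppages; refcounts: pp0:1 pp1:2 pp2:1 pp3:1 pp4:1
Op 5: fork(P1) -> P2. 5 ppages; refcounts: pp0:2 pp1:3 pp2:2 pp3:1 pp4:1
Op 6: read(P0, v2) -> 182. No state change.
P0: v2 -> pp3 = 182
P1: v2 -> pp2 = 118
P2: v2 -> pp2 = 118

Answer: 182 118 118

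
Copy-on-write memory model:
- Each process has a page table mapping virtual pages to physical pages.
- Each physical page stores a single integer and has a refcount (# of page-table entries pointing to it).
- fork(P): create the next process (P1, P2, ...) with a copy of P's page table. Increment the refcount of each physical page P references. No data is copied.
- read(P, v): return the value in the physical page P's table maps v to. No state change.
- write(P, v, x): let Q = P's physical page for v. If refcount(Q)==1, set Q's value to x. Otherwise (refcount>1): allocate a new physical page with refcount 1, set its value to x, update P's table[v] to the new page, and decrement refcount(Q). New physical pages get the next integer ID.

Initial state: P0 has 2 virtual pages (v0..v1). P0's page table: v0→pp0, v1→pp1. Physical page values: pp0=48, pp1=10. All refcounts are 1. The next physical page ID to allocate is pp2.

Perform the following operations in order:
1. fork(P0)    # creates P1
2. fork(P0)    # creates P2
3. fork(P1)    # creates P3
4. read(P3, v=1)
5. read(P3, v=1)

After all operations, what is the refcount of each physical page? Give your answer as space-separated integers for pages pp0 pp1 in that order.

Answer: 4 4

Derivation:
Op 1: fork(P0) -> P1. 2 ppages; refcounts: pp0:2 pp1:2
Op 2: fork(P0) -> P2. 2 ppages; refcounts: pp0:3 pp1:3
Op 3: fork(P1) -> P3. 2 ppages; refcounts: pp0:4 pp1:4
Op 4: read(P3, v1) -> 10. No state change.
Op 5: read(P3, v1) -> 10. No state change.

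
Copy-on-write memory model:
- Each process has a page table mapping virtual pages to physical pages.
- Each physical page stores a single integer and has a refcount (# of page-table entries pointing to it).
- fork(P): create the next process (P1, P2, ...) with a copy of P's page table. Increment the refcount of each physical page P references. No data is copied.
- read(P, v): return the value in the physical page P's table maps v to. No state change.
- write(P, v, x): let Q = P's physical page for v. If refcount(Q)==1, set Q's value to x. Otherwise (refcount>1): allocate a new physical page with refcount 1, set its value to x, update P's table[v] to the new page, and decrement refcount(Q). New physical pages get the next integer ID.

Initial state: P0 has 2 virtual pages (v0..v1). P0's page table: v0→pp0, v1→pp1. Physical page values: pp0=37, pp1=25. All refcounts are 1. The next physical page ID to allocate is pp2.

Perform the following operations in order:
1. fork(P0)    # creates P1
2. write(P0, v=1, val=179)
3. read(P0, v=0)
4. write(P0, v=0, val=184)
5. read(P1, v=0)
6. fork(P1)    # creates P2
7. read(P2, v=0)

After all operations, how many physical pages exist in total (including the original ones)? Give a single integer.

Answer: 4

Derivation:
Op 1: fork(P0) -> P1. 2 ppages; refcounts: pp0:2 pp1:2
Op 2: write(P0, v1, 179). refcount(pp1)=2>1 -> COPY to pp2. 3 ppages; refcounts: pp0:2 pp1:1 pp2:1
Op 3: read(P0, v0) -> 37. No state change.
Op 4: write(P0, v0, 184). refcount(pp0)=2>1 -> COPY to pp3. 4 ppages; refcounts: pp0:1 pp1:1 pp2:1 pp3:1
Op 5: read(P1, v0) -> 37. No state change.
Op 6: fork(P1) -> P2. 4 ppages; refcounts: pp0:2 pp1:2 pp2:1 pp3:1
Op 7: read(P2, v0) -> 37. No state change.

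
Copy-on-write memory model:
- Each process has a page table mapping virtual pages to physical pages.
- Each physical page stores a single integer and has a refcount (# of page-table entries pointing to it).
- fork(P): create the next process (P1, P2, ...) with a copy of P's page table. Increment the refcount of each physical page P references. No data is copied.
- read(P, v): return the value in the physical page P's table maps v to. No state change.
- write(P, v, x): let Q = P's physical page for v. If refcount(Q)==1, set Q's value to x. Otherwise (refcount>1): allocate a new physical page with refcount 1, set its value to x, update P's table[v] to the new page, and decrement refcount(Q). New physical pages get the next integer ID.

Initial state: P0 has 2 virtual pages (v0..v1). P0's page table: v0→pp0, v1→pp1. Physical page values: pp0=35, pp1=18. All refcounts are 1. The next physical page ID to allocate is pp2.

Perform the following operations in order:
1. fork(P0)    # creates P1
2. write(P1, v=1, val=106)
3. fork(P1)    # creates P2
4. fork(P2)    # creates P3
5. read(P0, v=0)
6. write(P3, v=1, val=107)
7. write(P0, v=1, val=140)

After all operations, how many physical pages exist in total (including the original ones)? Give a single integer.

Op 1: fork(P0) -> P1. 2 ppages; refcounts: pp0:2 pp1:2
Op 2: write(P1, v1, 106). refcount(pp1)=2>1 -> COPY to pp2. 3 ppages; refcounts: pp0:2 pp1:1 pp2:1
Op 3: fork(P1) -> P2. 3 ppages; refcounts: pp0:3 pp1:1 pp2:2
Op 4: fork(P2) -> P3. 3 ppages; refcounts: pp0:4 pp1:1 pp2:3
Op 5: read(P0, v0) -> 35. No state change.
Op 6: write(P3, v1, 107). refcount(pp2)=3>1 -> COPY to pp3. 4 ppages; refcounts: pp0:4 pp1:1 pp2:2 pp3:1
Op 7: write(P0, v1, 140). refcount(pp1)=1 -> write in place. 4 ppages; refcounts: pp0:4 pp1:1 pp2:2 pp3:1

Answer: 4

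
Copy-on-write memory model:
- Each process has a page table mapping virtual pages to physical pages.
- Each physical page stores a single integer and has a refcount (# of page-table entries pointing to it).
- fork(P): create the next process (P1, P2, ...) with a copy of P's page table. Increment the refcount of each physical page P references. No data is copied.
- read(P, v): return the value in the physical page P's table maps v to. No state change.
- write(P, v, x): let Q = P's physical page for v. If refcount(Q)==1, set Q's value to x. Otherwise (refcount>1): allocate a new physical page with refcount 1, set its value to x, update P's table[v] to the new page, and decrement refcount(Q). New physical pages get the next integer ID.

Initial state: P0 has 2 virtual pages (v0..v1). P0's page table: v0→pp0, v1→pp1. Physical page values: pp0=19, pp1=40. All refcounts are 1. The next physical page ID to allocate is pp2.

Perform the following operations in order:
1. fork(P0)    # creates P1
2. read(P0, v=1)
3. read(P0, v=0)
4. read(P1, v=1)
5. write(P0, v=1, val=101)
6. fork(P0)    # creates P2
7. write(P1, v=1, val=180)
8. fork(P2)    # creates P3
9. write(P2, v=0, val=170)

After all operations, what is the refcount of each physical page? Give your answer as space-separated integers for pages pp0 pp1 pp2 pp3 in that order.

Answer: 3 1 3 1

Derivation:
Op 1: fork(P0) -> P1. 2 ppages; refcounts: pp0:2 pp1:2
Op 2: read(P0, v1) -> 40. No state change.
Op 3: read(P0, v0) -> 19. No state change.
Op 4: read(P1, v1) -> 40. No state change.
Op 5: write(P0, v1, 101). refcount(pp1)=2>1 -> COPY to pp2. 3 ppages; refcounts: pp0:2 pp1:1 pp2:1
Op 6: fork(P0) -> P2. 3 ppages; refcounts: pp0:3 pp1:1 pp2:2
Op 7: write(P1, v1, 180). refcount(pp1)=1 -> write in place. 3 ppages; refcounts: pp0:3 pp1:1 pp2:2
Op 8: fork(P2) -> P3. 3 ppages; refcounts: pp0:4 pp1:1 pp2:3
Op 9: write(P2, v0, 170). refcount(pp0)=4>1 -> COPY to pp3. 4 ppages; refcounts: pp0:3 pp1:1 pp2:3 pp3:1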